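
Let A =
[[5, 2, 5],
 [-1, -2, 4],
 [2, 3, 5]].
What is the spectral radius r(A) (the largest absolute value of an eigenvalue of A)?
r(A) ≈ 8.6795

The eigenvalues of A are the roots of its characteristic polynomial. With M = A (coefficients from the trace, the sum of principal 2x2 minors, and det A):
  p(λ) = det(λ I - M) = λ^3 - 8λ^2 - 15λ + 79.
No integer candidate from the rational root theorem (±divisors of 79) is a root, so the roots are irrational. The cubic discriminant is Δ = 191825 > 0, so there are three distinct real roots. p(-4) = -53 and p(-3) = 25 have opposite signs, so a root lies in (-4, -3); Newton's method refines it to λ ≈ -3.3758. p(2) = 25 and p(3) = -11 have opposite signs, so a root lies in (2, 3); Newton's method refines it to λ ≈ 2.6962. p(8) = -41 and p(9) = 25 have opposite signs, so a root lies in (8, 9); Newton's method refines it to λ ≈ 8.6795. Check (Vieta): the three roots sum to 8, matching tr M = 8.
Thus the eigenvalues (to 4 decimals) are -3.3758 (modulus 3.3758); 2.6962 (modulus 2.6962); 8.6795 (modulus 8.6795). The spectral radius is the largest modulus: r(A) ≈ 8.6795. (Cross-check: r(A) ≤ ||A||_2 ≈ 9.5637; equality holds whenever A is normal, though it can also hold for some non-normal A.)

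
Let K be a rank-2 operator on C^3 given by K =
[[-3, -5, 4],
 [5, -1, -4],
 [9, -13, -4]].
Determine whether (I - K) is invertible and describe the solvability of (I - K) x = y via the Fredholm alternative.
(I - K) is invertible (det(I - K) = -35 ≠ 0), so for every y in C^3 the equation (I - K) x = y has a unique solution.

K has rank 2 and factors as K = U V^T = u1 v1^T + u2 v2^T with u1 = (2, -2, -2), v1 = (-3, 2, 2), u2 = (3, -1, 3), v2 = (1, -3, 0) (multiplying out reproduces the displayed K). The nonzero eigenvalues of U V^T coincide with those of the 2 x 2 matrix G = V^T U = [[v1·u1, v1·u2], [v2·u1, v2·u2]] = [[-14, -5], [8, 6]], and by the Sylvester determinant identity det(I_3 - U V^T) = det(I_2 - V^T U) = det([[15, 5], [-8, -5]]) = (15)(-5) - (5)(-8) = -35. (Direct check: I - K =
[[4, 5, -4],
 [-5, 2, 4],
 [-9, 13, 5]]
has determinant -35.) The finite-dimensional Fredholm alternative says: either (I - K) is invertible, or ker(I - K) ≠ {0} and then range(I - K) = ker((I - K)^*)^⊥, with dim ker(I - K) = dim ker((I - K)^*). Since det(I - K) ≠ 0, 1 is not an eigenvalue of K and ker(I - K) = {0}, so we are in the first case: for every y there is a unique x = (I - K)^(-1) y. (Explicitly, by the Woodbury identity, (I - U V^T)^(-1) = I + U (I_2 - G)^(-1) V^T.)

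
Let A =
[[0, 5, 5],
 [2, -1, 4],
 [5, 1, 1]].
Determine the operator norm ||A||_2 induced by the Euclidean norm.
||A||_2 ≈ 7.897 (= sqrt(largest eigenvalue of A^T A))

||A||_2 = sigma_max(A) = sqrt(lambda_max(A^T A)). Form the symmetric matrix M = A^T A =
[[29, 3, 13],
 [3, 27, 22],
 [13, 22, 42]].
Its characteristic polynomial (trace, sum of principal 2x2 minors, determinant of M give the coefficients) is
  p(λ) = det(λ I - M) = λ^3 - 98λ^2 + 2473λ - 15625.
No integer candidate from the rational root theorem (±divisors of 15625) is a root, so the roots are irrational. The cubic discriminant is Δ = 984435673 > 0, so there are three distinct real roots. p(9) = -577 and p(10) = 305 have opposite signs, so a root lies in (9, 10); Newton's method refines it to λ ≈ 9.636. p(26) = 1 and p(27) = -613 have opposite signs, so a root lies in (26, 27); Newton's method refines it to λ ≈ 26.0017. p(62) = -683 and p(63) = 1259 have opposite signs, so a root lies in (62, 63); Newton's method refines it to λ ≈ 62.3623. Check (Vieta): the three roots sum to 98, matching tr M = 98.
So the eigenvalues of A^T A are ≈ 9.636, 26.0017, 62.3623 (all ≥ 0, as they must be for A^T A). The largest is λ_max ≈ 62.3623, hence ||A||_2 = sqrt(λ_max) ≈ 7.897.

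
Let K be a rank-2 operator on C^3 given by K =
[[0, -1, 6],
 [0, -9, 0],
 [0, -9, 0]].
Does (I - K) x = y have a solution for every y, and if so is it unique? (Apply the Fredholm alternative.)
(I - K) is invertible (det(I - K) = 10 ≠ 0), so for every y in C^3 the equation (I - K) x = y has a unique solution.

K has rank 2 and factors as K = U V^T = u1 v1^T + u2 v2^T with u1 = (-1, 3, 3), v1 = (0, -3, 0), u2 = (2, 0, 0), v2 = (0, -2, 3) (multiplying out reproduces the displayed K). The nonzero eigenvalues of U V^T coincide with those of the 2 x 2 matrix G = V^T U = [[v1·u1, v1·u2], [v2·u1, v2·u2]] = [[-9, 0], [3, 0]], and by the Sylvester determinant identity det(I_3 - U V^T) = det(I_2 - V^T U) = det([[10, 0], [-3, 1]]) = (10)(1) - (0)(-3) = 10. (Direct check: I - K =
[[1, 1, -6],
 [0, 10, 0],
 [0, 9, 1]]
has determinant 10.) The finite-dimensional Fredholm alternative says: either (I - K) is invertible, or ker(I - K) ≠ {0} and then range(I - K) = ker((I - K)^*)^⊥, with dim ker(I - K) = dim ker((I - K)^*). Since det(I - K) ≠ 0, 1 is not an eigenvalue of K and ker(I - K) = {0}, so we are in the first case: for every y there is a unique x = (I - K)^(-1) y. (Explicitly, by the Woodbury identity, (I - U V^T)^(-1) = I + U (I_2 - G)^(-1) V^T.)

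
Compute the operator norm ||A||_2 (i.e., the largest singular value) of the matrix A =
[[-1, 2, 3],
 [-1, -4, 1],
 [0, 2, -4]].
||A||_2 ≈ 5.632 (= sqrt(largest eigenvalue of A^T A))

||A||_2 = sigma_max(A) = sqrt(lambda_max(A^T A)). Form the symmetric matrix M = A^T A =
[[2, 2, -4],
 [2, 24, -6],
 [-4, -6, 26]].
Its characteristic polynomial (trace, sum of principal 2x2 minors, determinant of M give the coefficients) is
  p(λ) = det(λ I - M) = λ^3 - 52λ^2 + 668λ - 784.
No integer candidate from the rational root theorem (±divisors of 784) is a root, so the roots are irrational. The cubic discriminant is Δ = 46931200 > 0, so there are three distinct real roots. p(1) = -167 and p(2) = 352 have opposite signs, so a root lies in (1, 2); Newton's method refines it to λ ≈ 1.3024. p(18) = 224 and p(19) = -5 have opposite signs, so a root lies in (18, 19); Newton's method refines it to λ ≈ 18.9778. p(31) = -257 and p(32) = 112 have opposite signs, so a root lies in (31, 32); Newton's method refines it to λ ≈ 31.7198. Check (Vieta): the three roots sum to 52, matching tr M = 52.
So the eigenvalues of A^T A are ≈ 1.3024, 18.9778, 31.7198 (all ≥ 0, as they must be for A^T A). The largest is λ_max ≈ 31.7198, hence ||A||_2 = sqrt(λ_max) ≈ 5.632.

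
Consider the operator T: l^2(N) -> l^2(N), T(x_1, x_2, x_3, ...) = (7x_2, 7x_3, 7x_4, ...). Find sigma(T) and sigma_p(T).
sigma(T) = closed disk {z in C : |z| ≤ 7}; sigma_p(T) = open disk {z in C : |z| < 7}

Note T = 7·V where V is the unit left shift (V x)_k = x_{k+1}; so sigma(T) = 7·sigma(V) and ||T|| = 7||V||. ||T x||^2 = 49sum_{k≥2} |x_k|^2 ≤ 49||x||^2, with equality on {x : x_1 = 0}, so ||T|| = 7. For any lambda with |lambda| < 7, set r = lambda/7 (|r| < 1); the vector x = (1, r, r^2, ...) is in l^2 and satisfies T x = 7(r, r^2, ...) = lambda x, so lambda is an eigenvalue. On the boundary |lambda| = 7 the geometric series diverges, so no l^2 eigenvector exists, but these lambda lie in the approximate point spectrum. Hence sigma(T) is the closed disk of radius 7 and sigma_p(T) is the open disk.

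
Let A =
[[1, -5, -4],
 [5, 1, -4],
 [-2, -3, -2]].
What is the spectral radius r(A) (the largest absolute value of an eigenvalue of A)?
r(A) ≈ 3.8251

The eigenvalues of A are the roots of its characteristic polynomial. With M = A (coefficients from the trace, the sum of principal 2x2 minors, and det A):
  p(λ) = det(λ I - M) = λ^3 + 2λ + 52.
No integer candidate from the rational root theorem (±divisors of 52) is a root, so the roots are irrational. The cubic discriminant is Δ = -73040 < 0, so there is one real root and a complex-conjugate pair. p(-4) = -20 and p(-3) = 19 have opposite signs, so a root lies in (-4, -3); Newton's method refines it to λ ≈ -3.554. Dividing out (λ - (-3.554)) leaves approximately λ^2 - 3.554λ + 14.6312. For λ^2 - 3.554λ + 14.6312 the discriminant is -45.8937. It is negative, so the remaining roots are the complex-conjugate pair λ ≈ 1.777 ± 3.3872i. Their product equals the constant term, so |λ|^2 ≈ 14.6312 and |λ| ≈ 3.8251.
Thus the eigenvalues (to 4 decimals) are -3.554 (modulus 3.554); 1.777 ± 3.3872i (modulus 3.8251). The spectral radius is the largest modulus: r(A) ≈ 3.8251. (Cross-check: r(A) ≤ ||A||_2 ≈ 7.8512; equality holds whenever A is normal, though it can also hold for some non-normal A.)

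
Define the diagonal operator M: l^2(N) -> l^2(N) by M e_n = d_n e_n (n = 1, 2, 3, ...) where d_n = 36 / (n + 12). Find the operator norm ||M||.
||M|| = 36/13 (attained at n = 1)

For M diagonal, ||M|| = sup_n |d_n| = sup_n 36/(n + 12). This is positive and strictly decreasing in n, so the supremum is attained at n = 1: d_1 = 36/(1 + 12) = 36/13. Hence ||M|| = 36/13.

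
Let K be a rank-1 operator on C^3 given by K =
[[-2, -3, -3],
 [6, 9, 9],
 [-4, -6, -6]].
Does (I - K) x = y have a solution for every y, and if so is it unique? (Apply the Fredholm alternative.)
(I - K) is singular (det(I - K) = 0, i.e. 1 ∈ sigma(K)). (I - K) x = y is solvable iff y ⊥ ker((I - K)^*) = span{(-2, -3, -3)}, i.e. iff -2y_1 - 3y_2 - 3y_3 = 0. When solvable, the solutions are x = y + c·(1, -3, 2), c arbitrary (ker(I - K) = span{(1, -3, 2)}, dimension 1).

K has rank 1, so it is an outer product K = u v^T: every row of K is a multiple of one row vector. Reading off the entries, u = (1, -3, 2) and v = (-2, -3, -3) (row i of K equals u_i·v^T). A rank-one matrix u v^T satisfies K u = u (v·u) and kills the (2)-dimensional subspace v^⊥, so its characteristic polynomial is lambda^2 (lambda - v·u) with v·u = tr K = 1. Hence the eigenvalues of I - K are 1 (multiplicity 2) and 1 - (1) = 0, so det(I - K) = 0. (Direct check: I - K =
[[3, 3, 3],
 [-6, -8, -9],
 [4, 6, 7]]
has determinant 0.) So 1 is an eigenvalue of K and (I - K) is not invertible. The finite-dimensional Fredholm alternative says: either (I - K) is invertible, or ker(I - K) ≠ {0} and then range(I - K) = ker((I - K)^*)^⊥, with dim ker(I - K) = dim ker((I - K)^*). We are in the second case, so we need both kernels. Kernel of I - K: (I - K) u = u - u (v·u) = u - u = 0, so ker(I - K) = span{u} = span{(1, -3, 2)} (it is exactly 1-dimensional because rank(I - K) = 2). Kernel of the adjoint: K is real, so (I - K)^* = I - K^T = I - v u^T, and (I - v u^T) v = v - v (u·v) = 0; hence ker((I - K)^*) = span{v} = span{(-2, -3, -3)}. Therefore (I - K) x = y is solvable iff <y, v> = 0, i.e. iff -2y_1 - 3y_2 - 3y_3 = 0. When this holds, K y = u (v·y) = 0, so (I - K) y = y and x = y is a particular solution; the full solution set is the line x = y + c·u = y + c·(1, -3, 2), c ∈ C.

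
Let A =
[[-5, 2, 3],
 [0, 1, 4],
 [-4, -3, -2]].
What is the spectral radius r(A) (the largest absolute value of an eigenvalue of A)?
r(A) ≈ 4.3113

The eigenvalues of A are the roots of its characteristic polynomial. With M = A (coefficients from the trace, the sum of principal 2x2 minors, and det A):
  p(λ) = det(λ I - M) = λ^3 + 6λ^2 + 27λ + 70.
No integer candidate from the rational root theorem (±divisors of 70) is a root, so the roots are irrational. The cubic discriminant is Δ = -41148 < 0, so there is one real root and a complex-conjugate pair. p(-4) = -6 and p(-3) = 16 have opposite signs, so a root lies in (-4, -3); Newton's method refines it to λ ≈ -3.7661. Dividing out (λ - (-3.7661)) leaves approximately λ^2 + 2.2339λ + 18.5869. For λ^2 + 2.2339λ + 18.5869 the discriminant is -69.3573. It is negative, so the remaining roots are the complex-conjugate pair λ ≈ -1.117 ± 4.1641i. Their product equals the constant term, so |λ|^2 ≈ 18.5869 and |λ| ≈ 4.3113.
Thus the eigenvalues (to 4 decimals) are -3.7661 (modulus 3.7661); -1.117 ± 4.1641i (modulus 4.3113). The spectral radius is the largest modulus: r(A) ≈ 4.3113. (Cross-check: r(A) ≤ ||A||_2 ≈ 6.7409; equality holds whenever A is normal, though it can also hold for some non-normal A.)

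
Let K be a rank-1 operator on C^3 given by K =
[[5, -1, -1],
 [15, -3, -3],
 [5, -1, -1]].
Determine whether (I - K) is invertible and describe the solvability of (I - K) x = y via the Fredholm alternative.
(I - K) is singular (det(I - K) = 0, i.e. 1 ∈ sigma(K)). (I - K) x = y is solvable iff y ⊥ ker((I - K)^*) = span{(5, -1, -1)}, i.e. iff 5y_1 - y_2 - y_3 = 0. When solvable, the solutions are x = y + c·(1, 3, 1), c arbitrary (ker(I - K) = span{(1, 3, 1)}, dimension 1).

K has rank 1, so it is an outer product K = u v^T: every row of K is a multiple of one row vector. Reading off the entries, u = (1, 3, 1) and v = (5, -1, -1) (row i of K equals u_i·v^T). A rank-one matrix u v^T satisfies K u = u (v·u) and kills the (2)-dimensional subspace v^⊥, so its characteristic polynomial is lambda^2 (lambda - v·u) with v·u = tr K = 1. Hence the eigenvalues of I - K are 1 (multiplicity 2) and 1 - (1) = 0, so det(I - K) = 0. (Direct check: I - K =
[[-4, 1, 1],
 [-15, 4, 3],
 [-5, 1, 2]]
has determinant 0.) So 1 is an eigenvalue of K and (I - K) is not invertible. The finite-dimensional Fredholm alternative says: either (I - K) is invertible, or ker(I - K) ≠ {0} and then range(I - K) = ker((I - K)^*)^⊥, with dim ker(I - K) = dim ker((I - K)^*). We are in the second case, so we need both kernels. Kernel of I - K: (I - K) u = u - u (v·u) = u - u = 0, so ker(I - K) = span{u} = span{(1, 3, 1)} (it is exactly 1-dimensional because rank(I - K) = 2). Kernel of the adjoint: K is real, so (I - K)^* = I - K^T = I - v u^T, and (I - v u^T) v = v - v (u·v) = 0; hence ker((I - K)^*) = span{v} = span{(5, -1, -1)}. Therefore (I - K) x = y is solvable iff <y, v> = 0, i.e. iff 5y_1 - y_2 - y_3 = 0. When this holds, K y = u (v·y) = 0, so (I - K) y = y and x = y is a particular solution; the full solution set is the line x = y + c·u = y + c·(1, 3, 1), c ∈ C.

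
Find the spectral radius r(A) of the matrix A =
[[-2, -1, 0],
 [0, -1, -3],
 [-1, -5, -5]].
r(A) ≈ 7.4219

The eigenvalues of A are the roots of its characteristic polynomial. With M = A (coefficients from the trace, the sum of principal 2x2 minors, and det A):
  p(λ) = det(λ I - M) = λ^3 + 8λ^2 + 2λ - 17.
No integer candidate from the rational root theorem (±divisors of 17) is a root, so the roots are irrational. The cubic discriminant is Δ = 22341 > 0, so there are three distinct real roots. p(-8) = -33 and p(-7) = 18 have opposite signs, so a root lies in (-8, -7); Newton's method refines it to λ ≈ -7.4219. p(-2) = 3 and p(-1) = -12 have opposite signs, so a root lies in (-2, -1); Newton's method refines it to λ ≈ -1.8298. p(1) = -6 and p(2) = 27 have opposite signs, so a root lies in (1, 2); Newton's method refines it to λ ≈ 1.2518. Check (Vieta): the three roots sum to -8, matching tr M = -8.
Thus the eigenvalues (to 4 decimals) are -7.4219 (modulus 7.4219); -1.8298 (modulus 1.8298); 1.2518 (modulus 1.2518). The spectral radius is the largest modulus: r(A) ≈ 7.4219. (Cross-check: r(A) ≤ ||A||_2 ≈ 7.7457; equality holds whenever A is normal, though it can also hold for some non-normal A.)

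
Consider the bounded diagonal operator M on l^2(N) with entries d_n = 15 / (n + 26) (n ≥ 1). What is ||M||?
||M|| = 5/9 (attained at n = 1)

For M diagonal, ||M|| = sup_n |d_n| = sup_n 15/(n + 26). This is positive and strictly decreasing in n, so the supremum is attained at n = 1: d_1 = 15/(1 + 26) = 5/9. Hence ||M|| = 5/9.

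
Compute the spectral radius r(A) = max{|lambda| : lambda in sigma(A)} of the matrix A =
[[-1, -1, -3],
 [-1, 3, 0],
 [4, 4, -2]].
r(A) ≈ 4.0124

The eigenvalues of A are the roots of its characteristic polynomial. With M = A (coefficients from the trace, the sum of principal 2x2 minors, and det A):
  p(λ) = det(λ I - M) = λ^3 + 4λ - 56.
No integer candidate from the rational root theorem (±divisors of 56) is a root, so the roots are irrational. The cubic discriminant is Δ = -84928 < 0, so there is one real root and a complex-conjugate pair. p(3) = -17 and p(4) = 24 have opposite signs, so a root lies in (3, 4); Newton's method refines it to λ ≈ 3.4784. Dividing out (λ - (3.4784)) leaves approximately λ^2 + 3.4784λ + 16.0993. For λ^2 + 3.4784λ + 16.0993 the discriminant is -52.298. It is negative, so the remaining roots are the complex-conjugate pair λ ≈ -1.7392 ± 3.6159i. Their product equals the constant term, so |λ|^2 ≈ 16.0993 and |λ| ≈ 4.0124.
Thus the eigenvalues (to 4 decimals) are 3.4784 (modulus 3.4784); -1.7392 ± 3.6159i (modulus 4.0124). The spectral radius is the largest modulus: r(A) ≈ 4.0124. (Cross-check: r(A) ≤ ||A||_2 ≈ 6.2038; equality holds whenever A is normal, though it can also hold for some non-normal A.)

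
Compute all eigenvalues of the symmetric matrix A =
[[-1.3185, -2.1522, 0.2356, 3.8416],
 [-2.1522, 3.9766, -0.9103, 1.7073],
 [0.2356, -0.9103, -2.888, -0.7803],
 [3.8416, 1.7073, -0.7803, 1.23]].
sigma(A) ≈ {-5, -3, 4, 5}

A is real symmetric, so its spectrum consists of real eigenvalues. Expanding the characteristic polynomial of the displayed matrix gives
  det(λ I - A) = p(λ) = λ^4 + (-1)λ^3 + (-37)λ^2 + (25.0028)λ + (300.0023).
Solving p(λ) = 0 yields eigenvalues ≈ -5, -3, 4, 5. (A is shown rounded to 4 decimals, so these recover the underlying integer eigenvalues to within that precision.)
Verification: the trace of A = 1 equals the sum of eigenvalues 1, and det(A) ≈ 300.0023 matches the eigenvalue product 300.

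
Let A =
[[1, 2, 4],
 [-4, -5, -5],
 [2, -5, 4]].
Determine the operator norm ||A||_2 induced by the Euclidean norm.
||A||_2 ≈ 9.2361 (= sqrt(largest eigenvalue of A^T A))

||A||_2 = sigma_max(A) = sqrt(lambda_max(A^T A)). Form the symmetric matrix M = A^T A =
[[21, 12, 32],
 [12, 54, 13],
 [32, 13, 57]].
Its characteristic polynomial (trace, sum of principal 2x2 minors, determinant of M give the coefficients) is
  p(λ) = det(λ I - M) = λ^3 - 132λ^2 + 4072λ - 7569.
No integer candidate from the rational root theorem (±divisors of 7569) is a root, so the roots are irrational. The cubic discriminant is Δ = 20886190277 > 0, so there are three distinct real roots. p(1) = -3628 and p(2) = 55 have opposite signs, so a root lies in (1, 2); Newton's method refines it to λ ≈ 1.9845. p(44) = 1231 and p(45) = -504 have opposite signs, so a root lies in (44, 45); Newton's method refines it to λ ≈ 44.7093. p(85) = -1024 and p(86) = 2407 have opposite signs, so a root lies in (85, 86); Newton's method refines it to λ ≈ 85.3062. Check (Vieta): the three roots sum to 132, matching tr M = 132.
So the eigenvalues of A^T A are ≈ 1.9845, 44.7093, 85.3062 (all ≥ 0, as they must be for A^T A). The largest is λ_max ≈ 85.3062, hence ||A||_2 = sqrt(λ_max) ≈ 9.2361.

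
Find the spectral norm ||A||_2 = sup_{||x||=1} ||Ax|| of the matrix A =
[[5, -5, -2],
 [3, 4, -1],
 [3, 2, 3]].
||A||_2 ≈ 7.386 (= sqrt(largest eigenvalue of A^T A))

||A||_2 = sigma_max(A) = sqrt(lambda_max(A^T A)). Form the symmetric matrix M = A^T A =
[[43, -7, -4],
 [-7, 45, 12],
 [-4, 12, 14]].
Its characteristic polynomial (trace, sum of principal 2x2 minors, determinant of M give the coefficients) is
  p(λ) = det(λ I - M) = λ^3 - 102λ^2 + 2958λ - 20164.
No integer candidate from the rational root theorem (±divisors of 20164) is a root, so the roots are irrational. The cubic discriminant is Δ = 443124000 > 0, so there are three distinct real roots. p(9) = -1075 and p(10) = 216 have opposite signs, so a root lies in (9, 10); Newton's method refines it to λ ≈ 9.8245. p(37) = 297 and p(38) = -176 have opposite signs, so a root lies in (37, 38); Newton's method refines it to λ ≈ 37.6226. p(54) = -400 and p(55) = 351 have opposite signs, so a root lies in (54, 55); Newton's method refines it to λ ≈ 54.5529. Check (Vieta): the three roots sum to 102, matching tr M = 102.
So the eigenvalues of A^T A are ≈ 9.8245, 37.6226, 54.5529 (all ≥ 0, as they must be for A^T A). The largest is λ_max ≈ 54.5529, hence ||A||_2 = sqrt(λ_max) ≈ 7.386.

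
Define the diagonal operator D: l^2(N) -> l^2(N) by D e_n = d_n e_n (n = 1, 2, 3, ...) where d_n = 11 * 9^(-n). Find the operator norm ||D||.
||D|| = 11/9 (attained at n = 1)

For D diagonal, ||D|| = sup_n |d_n|. The sequence d_n = 11 * 9^(-n) is positive and strictly decreasing (ratio 9^(-1) < 1), so the supremum is d_1 = 11/9. Hence ||D|| = 11/9.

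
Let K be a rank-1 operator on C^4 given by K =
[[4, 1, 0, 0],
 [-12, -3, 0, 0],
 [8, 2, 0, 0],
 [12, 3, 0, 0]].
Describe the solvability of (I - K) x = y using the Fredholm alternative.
(I - K) is singular (det(I - K) = 0, i.e. 1 ∈ sigma(K)). (I - K) x = y is solvable iff y ⊥ ker((I - K)^*) = span{(4, 1, 0, 0)}, i.e. iff 4y_1 + y_2 = 0. When solvable, the solutions are x = y + c·(1, -3, 2, 3), c arbitrary (ker(I - K) = span{(1, -3, 2, 3)}, dimension 1).

K has rank 1, so it is an outer product K = u v^T: every row of K is a multiple of one row vector. Reading off the entries, u = (1, -3, 2, 3) and v = (4, 1, 0, 0) (row i of K equals u_i·v^T). A rank-one matrix u v^T satisfies K u = u (v·u) and kills the (3)-dimensional subspace v^⊥, so its characteristic polynomial is lambda^3 (lambda - v·u) with v·u = tr K = 1. Hence the eigenvalues of I - K are 1 (multiplicity 3) and 1 - (1) = 0, so det(I - K) = 0. (Direct check: I - K =
[[-3, -1, 0, 0],
 [12, 4, 0, 0],
 [-8, -2, 1, 0],
 [-12, -3, 0, 1]]
has determinant 0.) So 1 is an eigenvalue of K and (I - K) is not invertible. The finite-dimensional Fredholm alternative says: either (I - K) is invertible, or ker(I - K) ≠ {0} and then range(I - K) = ker((I - K)^*)^⊥, with dim ker(I - K) = dim ker((I - K)^*). We are in the second case, so we need both kernels. Kernel of I - K: (I - K) u = u - u (v·u) = u - u = 0, so ker(I - K) = span{u} = span{(1, -3, 2, 3)} (it is exactly 1-dimensional because rank(I - K) = 3). Kernel of the adjoint: K is real, so (I - K)^* = I - K^T = I - v u^T, and (I - v u^T) v = v - v (u·v) = 0; hence ker((I - K)^*) = span{v} = span{(4, 1, 0, 0)}. Therefore (I - K) x = y is solvable iff <y, v> = 0, i.e. iff 4y_1 + y_2 = 0. When this holds, K y = u (v·y) = 0, so (I - K) y = y and x = y is a particular solution; the full solution set is the line x = y + c·u = y + c·(1, -3, 2, 3), c ∈ C.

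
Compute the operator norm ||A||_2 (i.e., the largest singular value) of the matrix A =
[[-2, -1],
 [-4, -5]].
||A||_2 = sqrt((46 + sqrt(1972))/2) ≈ 6.7234 (= sqrt(largest eigenvalue of A^T A))

||A||_2 = sigma_max(A) = sqrt(lambda_max(A^T A)). Form the symmetric matrix M = A^T A =
[[20, 22],
 [22, 26]].
Its characteristic polynomial (trace, determinant of M give the coefficients) is
  p(λ) = det(λ I - M) = λ^2 - 46λ + 36.
For λ^2 - 46λ + 36 the discriminant is 1972. It is nonnegative but not a perfect square, so the roots are real and irrational: λ = (46 ± sqrt(1972))/2 ≈ 45.2036, 0.7964.
So the eigenvalues of A^T A are ≈ 0.7964, 45.2036 (all ≥ 0, as they must be for A^T A). The largest is λ_max = (46 + sqrt(1972))/2 ≈ 45.2036, hence ||A||_2 = sqrt(λ_max) = sqrt((46 + sqrt(1972))/2) ≈ 6.7234.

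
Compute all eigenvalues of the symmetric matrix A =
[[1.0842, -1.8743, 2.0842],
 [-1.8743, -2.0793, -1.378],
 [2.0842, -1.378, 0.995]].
sigma(A) ≈ {-3, -1, 4}

A is real symmetric, so its spectrum consists of real eigenvalues. Expanding the characteristic polynomial of the displayed matrix gives
  det(λ I - A) = p(λ) = λ^3 + (0)λ^2 + (-13)λ + (-12.001).
Solving p(λ) = 0 yields eigenvalues ≈ -3, -1, 4. (A is shown rounded to 4 decimals, so these recover the underlying integer eigenvalues to within that precision.)
Verification: the trace of A = 0 equals the sum of eigenvalues 0, and det(A) ≈ 12.0010 matches the eigenvalue product 12.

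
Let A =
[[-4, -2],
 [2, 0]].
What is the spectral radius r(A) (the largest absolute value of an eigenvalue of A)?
r(A) = 2

The eigenvalues of A are the roots of its characteristic polynomial. With M = A (coefficients from the trace and determinant):
  p(λ) = det(λ I - M) = λ^2 + 4λ + 4.
For λ^2 + 4λ + 4 the discriminant is 0. It is a perfect square (0^2), so the roots are rational: λ = (-4 ± 0)/2 = -2, -2.
Thus the eigenvalues (to 4 decimals) are -2 (modulus 2). The spectral radius is the largest modulus: r(A) = 2. (Cross-check: r(A) ≤ ||A||_2 ≈ 4.8284; equality holds whenever A is normal, though it can also hold for some non-normal A.)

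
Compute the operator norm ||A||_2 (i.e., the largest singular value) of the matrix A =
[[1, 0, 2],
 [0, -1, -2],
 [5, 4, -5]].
||A||_2 ≈ 8.1884 (= sqrt(largest eigenvalue of A^T A))

||A||_2 = sigma_max(A) = sqrt(lambda_max(A^T A)). Form the symmetric matrix M = A^T A =
[[26, 20, -23],
 [20, 17, -18],
 [-23, -18, 33]].
Its characteristic polynomial (trace, sum of principal 2x2 minors, determinant of M give the coefficients) is
  p(λ) = det(λ I - M) = λ^3 - 76λ^2 + 608λ - 529.
No integer candidate from the rational root theorem (±divisors of 529) is a root, so the roots are irrational. The cubic discriminant is Δ = 739720069 > 0, so there are three distinct real roots. p(0) = -529 and p(1) = 4 have opposite signs, so a root lies in (0, 1); Newton's method refines it to λ ≈ 0.9913. p(7) = 346 and p(8) = -17 have opposite signs, so a root lies in (7, 8); Newton's method refines it to λ ≈ 7.9589. p(67) = -194 and p(68) = 3823 have opposite signs, so a root lies in (67, 68); Newton's method refines it to λ ≈ 67.0498. Check (Vieta): the three roots sum to 76, matching tr M = 76.
So the eigenvalues of A^T A are ≈ 0.9913, 7.9589, 67.0498 (all ≥ 0, as they must be for A^T A). The largest is λ_max ≈ 67.0498, hence ||A||_2 = sqrt(λ_max) ≈ 8.1884.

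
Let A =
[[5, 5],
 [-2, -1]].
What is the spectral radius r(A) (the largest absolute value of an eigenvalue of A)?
r(A) = sqrt(5) ≈ 2.2361

The eigenvalues of A are the roots of its characteristic polynomial. With M = A (coefficients from the trace and determinant):
  p(λ) = det(λ I - M) = λ^2 - 4λ + 5.
For λ^2 - 4λ + 5 the discriminant is -4. It is negative, so the roots are the complex-conjugate pair λ = 2 ± (sqrt(4)/2) i ≈ 2 ± 1i. For a conjugate pair the product of the roots equals the constant term, so |λ|^2 = 5 and |λ| = sqrt(5) ≈ 2.2361.
Thus the eigenvalues (to 4 decimals) are 2 ± 1i (modulus 2.2361). The spectral radius is the largest modulus: r(A) = sqrt(5) ≈ 2.2361. (Cross-check: r(A) ≤ ||A||_2 ≈ 7.3852; equality holds whenever A is normal, though it can also hold for some non-normal A.)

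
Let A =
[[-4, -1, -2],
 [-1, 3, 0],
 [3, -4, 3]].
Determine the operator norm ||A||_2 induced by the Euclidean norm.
||A||_2 ≈ 6.9085 (= sqrt(largest eigenvalue of A^T A))

||A||_2 = sigma_max(A) = sqrt(lambda_max(A^T A)). Form the symmetric matrix M = A^T A =
[[26, -11, 17],
 [-11, 26, -10],
 [17, -10, 13]].
Its characteristic polynomial (trace, sum of principal 2x2 minors, determinant of M give the coefficients) is
  p(λ) = det(λ I - M) = λ^3 - 65λ^2 + 842λ - 841.
No integer candidate from the rational root theorem (±divisors of 841) is a root, so the roots are irrational. The cubic discriminant is Δ = 493149801 > 0, so there are three distinct real roots. p(1) = -63 and p(2) = 591 have opposite signs, so a root lies in (1, 2); Newton's method refines it to λ ≈ 1.0888. p(16) = 87 and p(17) = -399 have opposite signs, so a root lies in (16, 17); Newton's method refines it to λ ≈ 16.1839. p(47) = -1029 and p(48) = 407 have opposite signs, so a root lies in (47, 48); Newton's method refines it to λ ≈ 47.7273. Check (Vieta): the three roots sum to 65, matching tr M = 65.
So the eigenvalues of A^T A are ≈ 1.0888, 16.1839, 47.7273 (all ≥ 0, as they must be for A^T A). The largest is λ_max ≈ 47.7273, hence ||A||_2 = sqrt(λ_max) ≈ 6.9085.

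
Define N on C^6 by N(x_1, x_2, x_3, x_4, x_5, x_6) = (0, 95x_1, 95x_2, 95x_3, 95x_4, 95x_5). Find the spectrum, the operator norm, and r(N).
sigma(N) = {0}; ||N|| = 95; r(N) = 0. (N is nilpotent with N^6 = 0.)

On C^6, N is a strictly lower-triangular matrix with 95 on the subdiagonal and zeros elsewhere, so its characteristic polynomial is lambda^6 and every eigenvalue is 0: sigma(N) = {0}. For the operator norm, N e_i = 95e_{i+1} for i = 1, ..., 5 and N e_6 = 0, so the singular values of N are 95 (with multiplicity 5) and 0; hence ||N|| = 95. The spectral radius r(N) = max|lambda| = 0. Note ||N|| > r(N) — characteristic of non-normal nilpotent operators. Indeed N^6 = 0.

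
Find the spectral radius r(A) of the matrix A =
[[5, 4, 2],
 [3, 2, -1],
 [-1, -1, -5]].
r(A) ≈ 7.1626

The eigenvalues of A are the roots of its characteristic polynomial. With M = A (coefficients from the trace, the sum of principal 2x2 minors, and det A):
  p(λ) = det(λ I - M) = λ^3 - 2λ^2 - 36λ - 7.
No integer candidate from the rational root theorem (±divisors of 7) is a root, so the roots are irrational. The cubic discriminant is Δ = 181189 > 0, so there are three distinct real roots. p(-5) = -2 and p(-4) = 41 have opposite signs, so a root lies in (-5, -4); Newton's method refines it to λ ≈ -4.9658. p(-1) = 26 and p(0) = -7 have opposite signs, so a root lies in (-1, 0); Newton's method refines it to λ ≈ -0.1968. p(7) = -14 and p(8) = 89 have opposite signs, so a root lies in (7, 8); Newton's method refines it to λ ≈ 7.1626. Check (Vieta): the three roots sum to 2, matching tr M = 2.
Thus the eigenvalues (to 4 decimals) are -4.9658 (modulus 4.9658); -0.1968 (modulus 0.1968); 7.1626 (modulus 7.1626). The spectral radius is the largest modulus: r(A) ≈ 7.1626. (Cross-check: r(A) ≤ ||A||_2 ≈ 7.9817; equality holds whenever A is normal, though it can also hold for some non-normal A.)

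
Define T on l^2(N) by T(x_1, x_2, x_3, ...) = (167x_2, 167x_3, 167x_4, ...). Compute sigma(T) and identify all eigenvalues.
sigma(T) = closed disk {z in C : |z| ≤ 167}; sigma_p(T) = open disk {z in C : |z| < 167}

Note T = 167·V where V is the unit left shift (V x)_k = x_{k+1}; so sigma(T) = 167·sigma(V) and ||T|| = 167||V||. ||T x||^2 = 27889sum_{k≥2} |x_k|^2 ≤ 27889||x||^2, with equality on {x : x_1 = 0}, so ||T|| = 167. For any lambda with |lambda| < 167, set r = lambda/167 (|r| < 1); the vector x = (1, r, r^2, ...) is in l^2 and satisfies T x = 167(r, r^2, ...) = lambda x, so lambda is an eigenvalue. On the boundary |lambda| = 167 the geometric series diverges, so no l^2 eigenvector exists, but these lambda lie in the approximate point spectrum. Hence sigma(T) is the closed disk of radius 167 and sigma_p(T) is the open disk.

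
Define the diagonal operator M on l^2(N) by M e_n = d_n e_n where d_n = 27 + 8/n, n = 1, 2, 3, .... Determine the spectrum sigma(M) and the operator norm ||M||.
sigma(M) = {27 + 8/n : n ≥ 1} ∪ {27}; ||M|| = 35

A bounded diagonal operator on l^2 with diagonal entries d_n has spectrum equal to the closure of {d_n : n ≥ 1}: every d_n is an eigenvalue (with eigenvector e_n), so {d_n} ⊂ sigma(M); the spectrum is closed, so its closure is too; and for lambda not in the closure, (M - lambda I) has bounded inverse (the diagonal entries 1/(d_n - lambda) are bounded). For our sequence d_n = 27 + 8/n, n = 1, 2, 3, ...:
  - {d_n} = {27 + 8/n : n ≥ 1}; the only limit point is 27
  - closure = {27 + 8/n : n ≥ 1} ∪ {27}
For the norm: a diagonal operator has ||M|| = sup_n |d_n|. Here d_n = 27 + 8/n is positive and decreasing, so sup_n |d_n| = d_1 = 27 + 8 = 35. So ||M|| = 35.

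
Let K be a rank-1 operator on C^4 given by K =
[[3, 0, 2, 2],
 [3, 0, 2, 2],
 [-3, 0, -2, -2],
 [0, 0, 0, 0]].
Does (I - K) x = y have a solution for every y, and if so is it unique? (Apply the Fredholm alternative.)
(I - K) is singular (det(I - K) = 0, i.e. 1 ∈ sigma(K)). (I - K) x = y is solvable iff y ⊥ ker((I - K)^*) = span{(3, 0, 2, 2)}, i.e. iff 3y_1 + 2y_3 + 2y_4 = 0. When solvable, the solutions are x = y + c·(1, 1, -1, 0), c arbitrary (ker(I - K) = span{(1, 1, -1, 0)}, dimension 1).

K has rank 1, so it is an outer product K = u v^T: every row of K is a multiple of one row vector. Reading off the entries, u = (1, 1, -1, 0) and v = (3, 0, 2, 2) (row i of K equals u_i·v^T). A rank-one matrix u v^T satisfies K u = u (v·u) and kills the (3)-dimensional subspace v^⊥, so its characteristic polynomial is lambda^3 (lambda - v·u) with v·u = tr K = 1. Hence the eigenvalues of I - K are 1 (multiplicity 3) and 1 - (1) = 0, so det(I - K) = 0. (Direct check: I - K =
[[-2, 0, -2, -2],
 [-3, 1, -2, -2],
 [3, 0, 3, 2],
 [0, 0, 0, 1]]
has determinant 0.) So 1 is an eigenvalue of K and (I - K) is not invertible. The finite-dimensional Fredholm alternative says: either (I - K) is invertible, or ker(I - K) ≠ {0} and then range(I - K) = ker((I - K)^*)^⊥, with dim ker(I - K) = dim ker((I - K)^*). We are in the second case, so we need both kernels. Kernel of I - K: (I - K) u = u - u (v·u) = u - u = 0, so ker(I - K) = span{u} = span{(1, 1, -1, 0)} (it is exactly 1-dimensional because rank(I - K) = 3). Kernel of the adjoint: K is real, so (I - K)^* = I - K^T = I - v u^T, and (I - v u^T) v = v - v (u·v) = 0; hence ker((I - K)^*) = span{v} = span{(3, 0, 2, 2)}. Therefore (I - K) x = y is solvable iff <y, v> = 0, i.e. iff 3y_1 + 2y_3 + 2y_4 = 0. When this holds, K y = u (v·y) = 0, so (I - K) y = y and x = y is a particular solution; the full solution set is the line x = y + c·u = y + c·(1, 1, -1, 0), c ∈ C.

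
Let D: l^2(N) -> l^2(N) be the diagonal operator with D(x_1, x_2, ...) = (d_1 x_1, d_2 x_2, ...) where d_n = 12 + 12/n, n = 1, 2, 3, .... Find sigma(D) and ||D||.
sigma(D) = {12 + 12/n : n ≥ 1} ∪ {12}; ||D|| = 24

A bounded diagonal operator on l^2 with diagonal entries d_n has spectrum equal to the closure of {d_n : n ≥ 1}: every d_n is an eigenvalue (with eigenvector e_n), so {d_n} ⊂ sigma(D); the spectrum is closed, so its closure is too; and for lambda not in the closure, (D - lambda I) has bounded inverse (the diagonal entries 1/(d_n - lambda) are bounded). For our sequence d_n = 12 + 12/n, n = 1, 2, 3, ...:
  - {d_n} = {12 + 12/n : n ≥ 1}; the only limit point is 12
  - closure = {12 + 12/n : n ≥ 1} ∪ {12}
For the norm: a diagonal operator has ||D|| = sup_n |d_n|. Here d_n = 12 + 12/n is positive and decreasing, so sup_n |d_n| = d_1 = 12 + 12 = 24. So ||D|| = 24.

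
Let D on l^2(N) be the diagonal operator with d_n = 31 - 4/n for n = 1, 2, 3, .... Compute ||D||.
||D|| = 31

For a diagonal operator on l^2 with entries d_n, ||D|| = sup_n |d_n|. Here d_1 = 27, d_2 = 29, ..., and d_n = 31 - 4/n increases monotonically toward 31. All terms lie in [27, 31), so |d_n| = d_n and the supremum is the limit 31, which is not attained by any individual d_n. Hence ||D|| = 31.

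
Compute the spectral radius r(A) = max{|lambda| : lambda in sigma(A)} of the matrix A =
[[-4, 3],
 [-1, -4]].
r(A) = sqrt(19) ≈ 4.3589

The eigenvalues of A are the roots of its characteristic polynomial. With M = A (coefficients from the trace and determinant):
  p(λ) = det(λ I - M) = λ^2 + 8λ + 19.
For λ^2 + 8λ + 19 the discriminant is -12. It is negative, so the roots are the complex-conjugate pair λ = -4 ± (sqrt(12)/2) i ≈ -4 ± 1.7321i. For a conjugate pair the product of the roots equals the constant term, so |λ|^2 = 19 and |λ| = sqrt(19) ≈ 4.3589.
Thus the eigenvalues (to 4 decimals) are -4 ± 1.7321i (modulus 4.3589). The spectral radius is the largest modulus: r(A) = sqrt(19) ≈ 4.3589. (Cross-check: r(A) ≤ ||A||_2 ≈ 5.4721; equality holds whenever A is normal, though it can also hold for some non-normal A.)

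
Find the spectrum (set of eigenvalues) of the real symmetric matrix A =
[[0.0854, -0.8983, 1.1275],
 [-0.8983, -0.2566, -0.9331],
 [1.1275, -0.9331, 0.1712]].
sigma(A) ≈ {-1, 2} (-1 with multiplicity 2)

A is real symmetric, so its spectrum consists of real eigenvalues. Expanding the characteristic polynomial of the displayed matrix gives
  det(λ I - A) = p(λ) = λ^3 + (0)λ^2 + (-3)λ + (-2).
Solving p(λ) = 0 yields eigenvalues ≈ -1, -1, 2. (A is shown rounded to 4 decimals, so these recover the underlying integer eigenvalues to within that precision.)
Verification: the trace of A = 0 equals the sum of eigenvalues 0, and det(A) ≈ 2.0001 matches the eigenvalue product 2.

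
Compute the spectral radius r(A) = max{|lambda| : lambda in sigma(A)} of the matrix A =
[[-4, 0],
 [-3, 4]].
r(A) = 4

The eigenvalues of A are the roots of its characteristic polynomial. With M = A (coefficients from the trace and determinant):
  p(λ) = det(λ I - M) = λ^2 - 16.
For λ^2 - 16 the discriminant is 64. It is a perfect square (8^2), so the roots are rational: λ = (0 ± 8)/2 = 4, -4.
Thus the eigenvalues (to 4 decimals) are 4 (modulus 4); -4 (modulus 4). The spectral radius is the largest modulus: r(A) = 4. (Cross-check: r(A) ≤ ||A||_2 ≈ 5.772; equality holds whenever A is normal, though it can also hold for some non-normal A.)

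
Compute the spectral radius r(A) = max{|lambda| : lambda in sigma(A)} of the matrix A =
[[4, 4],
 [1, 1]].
r(A) = 5

The eigenvalues of A are the roots of its characteristic polynomial. With M = A (coefficients from the trace and determinant):
  p(λ) = det(λ I - M) = λ^2 - 5λ.
For λ^2 - 5λ the discriminant is 25. It is a perfect square (5^2), so the roots are rational: λ = (5 ± 5)/2 = 5, 0.
Thus the eigenvalues (to 4 decimals) are 5 (modulus 5); 0 (modulus 0). The spectral radius is the largest modulus: r(A) = 5. (Cross-check: r(A) ≤ ||A||_2 ≈ 5.831; equality holds whenever A is normal, though it can also hold for some non-normal A.)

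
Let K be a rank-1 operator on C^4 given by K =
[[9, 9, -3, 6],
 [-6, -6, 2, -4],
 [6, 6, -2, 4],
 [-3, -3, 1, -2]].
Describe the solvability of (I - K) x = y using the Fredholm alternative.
(I - K) is invertible (det(I - K) = 2 ≠ 0), so for every y in C^4 the equation (I - K) x = y has a unique solution.

K has rank 1, so it is an outer product K = u v^T: every row of K is a multiple of one row vector. Reading off the entries, u = (3, -2, 2, -1) and v = (3, 3, -1, 2) (row i of K equals u_i·v^T). A rank-one matrix u v^T satisfies K u = u (v·u) and kills the (3)-dimensional subspace v^⊥, so its characteristic polynomial is lambda^3 (lambda - v·u) with v·u = tr K = -1. Hence the eigenvalues of I - K are 1 (multiplicity 3) and 1 - (-1) = 2, so det(I - K) = 2. (Direct check: I - K =
[[-8, -9, 3, -6],
 [6, 7, -2, 4],
 [-6, -6, 3, -4],
 [3, 3, -1, 3]]
has determinant 2.) The finite-dimensional Fredholm alternative says: either (I - K) is invertible, or ker(I - K) ≠ {0} and then range(I - K) = ker((I - K)^*)^⊥, with dim ker(I - K) = dim ker((I - K)^*). Since det(I - K) ≠ 0, 1 is not an eigenvalue of K and ker(I - K) = {0}, so we are in the first case: for every y there is a unique x = (I - K)^(-1) y. Explicitly, by the Sherman–Morrison formula, (I - u v^T)^(-1) = I + u v^T/(1 - v·u), i.e. (I - K)^(-1) = I + K/(2).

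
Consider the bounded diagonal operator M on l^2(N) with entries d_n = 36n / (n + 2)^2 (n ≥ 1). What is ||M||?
||M|| = 9/2 (attained at n = 2)

For M diagonal, ||M|| = sup_n |d_n|. Treat f(x) = 36x / (x + 2)^2 for real x > 0. By the quotient rule, f'(x) = 36(2 - x)/(x + 2)^3, which is positive for x < 2 and negative for x > 2. So f has a unique maximum at x = 2, and since 2 is a positive integer, the supremum over n ≥ 1 is attained at n = 2: d_2 = 36·2/(2 + 2)^2 = 36·2/16 = 9/2. Hence ||M|| = 9/2.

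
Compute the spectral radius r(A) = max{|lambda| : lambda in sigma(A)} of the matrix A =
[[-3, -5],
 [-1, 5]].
r(A) = (2 + sqrt(84))/2 ≈ 5.5826

The eigenvalues of A are the roots of its characteristic polynomial. With M = A (coefficients from the trace and determinant):
  p(λ) = det(λ I - M) = λ^2 - 2λ - 20.
For λ^2 - 2λ - 20 the discriminant is 84. It is nonnegative but not a perfect square, so the roots are real and irrational: λ = (2 ± sqrt(84))/2 ≈ 5.5826, -3.5826.
Thus the eigenvalues (to 4 decimals) are 5.5826 (modulus 5.5826); -3.5826 (modulus 3.5826). The spectral radius is the largest modulus: r(A) = (2 + sqrt(84))/2 ≈ 5.5826. (Cross-check: r(A) ≤ ||A||_2 ≈ 7.2361; equality holds whenever A is normal, though it can also hold for some non-normal A.)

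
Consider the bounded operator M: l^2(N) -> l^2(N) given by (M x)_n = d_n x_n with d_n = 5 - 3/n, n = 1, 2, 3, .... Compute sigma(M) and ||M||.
sigma(M) = {5 - 3/n : n ≥ 1} ∪ {5}; ||M|| = 5

A bounded diagonal operator on l^2 with diagonal entries d_n has spectrum equal to the closure of {d_n : n ≥ 1}: every d_n is an eigenvalue (with eigenvector e_n), so {d_n} ⊂ sigma(M); the spectrum is closed, so its closure is too; and for lambda not in the closure, (M - lambda I) has bounded inverse (the diagonal entries 1/(d_n - lambda) are bounded). For our sequence d_n = 5 - 3/n, n = 1, 2, 3, ...:
  - {d_n} = {5 - 3/n : n ≥ 1}; the only limit point is 5
  - closure = {5 - 3/n : n ≥ 1} ∪ {5}
For the norm: a diagonal operator has ||M|| = sup_n |d_n|. Here d_n = 5 - 3/n increases monotonically from d_1 = 2 toward 5, with all terms in [2, 5); so sup_n |d_n| = 5 (the supremum is the limit, not attained). So ||M|| = 5.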